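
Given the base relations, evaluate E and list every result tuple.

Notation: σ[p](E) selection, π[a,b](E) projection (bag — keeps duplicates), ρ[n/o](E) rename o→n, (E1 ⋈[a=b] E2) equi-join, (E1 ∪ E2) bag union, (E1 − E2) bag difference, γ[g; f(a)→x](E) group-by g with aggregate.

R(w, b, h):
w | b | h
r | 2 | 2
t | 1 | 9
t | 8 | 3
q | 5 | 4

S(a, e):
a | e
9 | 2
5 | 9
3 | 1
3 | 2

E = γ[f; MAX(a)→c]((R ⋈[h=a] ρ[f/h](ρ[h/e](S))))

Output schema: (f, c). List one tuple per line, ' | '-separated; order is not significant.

Per-node cardinality:
  R → 4
  S → 4
  ρ[h/e](S) → 4
  ρ[f/h](ρ[h/e](S)) → 4
  (R ⋈[h=a] ρ[f/h](ρ[h/e](S))) → 3
  γ[f; MAX(a)→c]((R ⋈[h=a] ρ[f/h](ρ[h/e](S)))) → 2

== RESULT ==
f | c
1 | 3
2 | 9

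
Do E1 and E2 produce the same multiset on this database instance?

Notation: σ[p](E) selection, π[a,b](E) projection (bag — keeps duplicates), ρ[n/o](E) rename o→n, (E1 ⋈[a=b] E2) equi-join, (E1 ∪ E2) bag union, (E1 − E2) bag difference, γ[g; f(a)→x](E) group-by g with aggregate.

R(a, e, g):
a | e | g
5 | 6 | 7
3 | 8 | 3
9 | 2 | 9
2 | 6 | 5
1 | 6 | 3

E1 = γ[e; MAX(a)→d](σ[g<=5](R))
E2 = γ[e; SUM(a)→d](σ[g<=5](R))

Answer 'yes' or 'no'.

E1 per-node cardinality:
  R → 5
  σ[g<=5](R) → 3
  γ[e; MAX(a)→d](σ[g<=5](R)) → 2
E2 per-node cardinality:
  R → 5
  σ[g<=5](R) → 3
  γ[e; SUM(a)→d](σ[g<=5](R)) → 2

E1 result:
e | d
6 | 2
8 | 3
E2 result:
e | d
6 | 3
8 | 3
Witness: (6, 2) appears 1× in E1 but 0× in E2.

no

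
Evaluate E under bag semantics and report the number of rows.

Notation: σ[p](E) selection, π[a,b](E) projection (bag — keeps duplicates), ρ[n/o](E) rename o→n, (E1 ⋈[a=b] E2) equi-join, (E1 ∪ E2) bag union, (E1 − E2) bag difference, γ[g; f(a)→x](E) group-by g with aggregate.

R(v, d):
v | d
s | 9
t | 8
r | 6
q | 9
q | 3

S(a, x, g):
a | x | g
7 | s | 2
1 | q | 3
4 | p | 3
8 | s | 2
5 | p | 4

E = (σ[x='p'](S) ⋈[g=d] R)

Row counts bottom-up:
  S → 5
  σ[x='p'](S) → 2
  R → 5
  (σ[x='p'](S) ⋈[g=d] R) → 1

|E| = 1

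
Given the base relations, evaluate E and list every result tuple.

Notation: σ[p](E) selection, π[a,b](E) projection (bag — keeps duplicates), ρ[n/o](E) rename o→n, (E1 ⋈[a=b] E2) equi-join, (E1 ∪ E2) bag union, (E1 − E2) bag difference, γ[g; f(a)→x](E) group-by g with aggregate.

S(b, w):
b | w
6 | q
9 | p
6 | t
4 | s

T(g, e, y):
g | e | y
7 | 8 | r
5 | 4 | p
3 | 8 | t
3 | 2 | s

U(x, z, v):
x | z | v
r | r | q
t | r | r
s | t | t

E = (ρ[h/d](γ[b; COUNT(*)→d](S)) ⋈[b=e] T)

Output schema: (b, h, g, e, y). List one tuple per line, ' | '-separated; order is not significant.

Per-node cardinality:
  S → 4
  γ[b; COUNT(*)→d](S) → 3
  ρ[h/d](γ[b; COUNT(*)→d](S)) → 3
  T → 4
  (ρ[h/d](γ[b; COUNT(*)→d](S)) ⋈[b=e] T) → 1

== RESULT ==
b | h | g | e | y
4 | 1 | 5 | 4 | p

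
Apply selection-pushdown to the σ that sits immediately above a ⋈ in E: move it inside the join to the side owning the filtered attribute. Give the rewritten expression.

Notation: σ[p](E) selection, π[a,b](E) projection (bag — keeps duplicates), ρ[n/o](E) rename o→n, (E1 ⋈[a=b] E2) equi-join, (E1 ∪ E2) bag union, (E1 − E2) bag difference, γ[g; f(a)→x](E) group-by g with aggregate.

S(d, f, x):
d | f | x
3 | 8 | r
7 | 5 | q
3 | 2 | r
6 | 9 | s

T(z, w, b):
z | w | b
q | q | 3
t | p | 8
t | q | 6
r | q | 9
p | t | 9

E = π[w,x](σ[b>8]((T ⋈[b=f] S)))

σ filters on b, owned by the left side.
E' = π[w,x]((σ[b>8](T) ⋈[b=f] S))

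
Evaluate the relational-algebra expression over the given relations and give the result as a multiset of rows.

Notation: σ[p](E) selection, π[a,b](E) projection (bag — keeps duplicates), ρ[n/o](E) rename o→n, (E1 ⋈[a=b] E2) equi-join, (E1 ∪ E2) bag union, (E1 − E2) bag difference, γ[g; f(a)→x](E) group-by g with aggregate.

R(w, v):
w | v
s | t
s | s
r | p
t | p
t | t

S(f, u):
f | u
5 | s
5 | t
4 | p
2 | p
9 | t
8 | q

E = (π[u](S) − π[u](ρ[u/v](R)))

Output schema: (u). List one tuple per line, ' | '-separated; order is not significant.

Per-node cardinality:
  S → 6
  π[u](S) → 6
  R → 5
  ρ[u/v](R) → 5
  π[u](ρ[u/v](R)) → 5
  (π[u](S) − π[u](ρ[u/v](R))) → 1

== RESULT ==
u
q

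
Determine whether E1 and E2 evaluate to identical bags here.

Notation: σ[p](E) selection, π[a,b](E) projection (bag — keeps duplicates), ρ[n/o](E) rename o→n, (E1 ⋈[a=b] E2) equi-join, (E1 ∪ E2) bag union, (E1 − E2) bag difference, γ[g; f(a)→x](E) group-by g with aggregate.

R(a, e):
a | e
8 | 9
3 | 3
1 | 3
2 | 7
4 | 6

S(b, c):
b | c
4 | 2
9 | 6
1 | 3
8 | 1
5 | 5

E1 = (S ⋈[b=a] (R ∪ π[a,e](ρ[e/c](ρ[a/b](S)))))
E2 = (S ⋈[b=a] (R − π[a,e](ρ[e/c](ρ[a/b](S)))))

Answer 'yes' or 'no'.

E1 row counts bottom-up:
  S → 5
  R → 5
  S → 5
  ρ[a/b](S) → 5
  ρ[e/c](ρ[a/b](S)) → 5
  π[a,e](ρ[e/c](ρ[a/b](S))) → 5
  (R ∪ π[a,e](ρ[e/c](ρ[a/b](S)))) → 10
  (S ⋈[b=a] (R ∪ π[a,e](ρ[e/c](ρ[a/b](S))))) → 8
E2 row counts bottom-up:
  S → 5
  R → 5
  S → 5
  ρ[a/b](S) → 5
  ρ[e/c](ρ[a/b](S)) → 5
  π[a,e](ρ[e/c](ρ[a/b](S))) → 5
  (R − π[a,e](ρ[e/c](ρ[a/b](S)))) → 4
  (S ⋈[b=a] (R − π[a,e](ρ[e/c](ρ[a/b](S))))) → 2

E1 result:
b | c | a | e
1 | 3 | 1 | 3
1 | 3 | 1 | 3
4 | 2 | 4 | 2
4 | 2 | 4 | 6
5 | 5 | 5 | 5
8 | 1 | 8 | 1
8 | 1 | 8 | 9
9 | 6 | 9 | 6
E2 result:
b | c | a | e
4 | 2 | 4 | 6
8 | 1 | 8 | 9
Witness: (8, 1, 8, 1) appears 1× in E1 but 0× in E2.

no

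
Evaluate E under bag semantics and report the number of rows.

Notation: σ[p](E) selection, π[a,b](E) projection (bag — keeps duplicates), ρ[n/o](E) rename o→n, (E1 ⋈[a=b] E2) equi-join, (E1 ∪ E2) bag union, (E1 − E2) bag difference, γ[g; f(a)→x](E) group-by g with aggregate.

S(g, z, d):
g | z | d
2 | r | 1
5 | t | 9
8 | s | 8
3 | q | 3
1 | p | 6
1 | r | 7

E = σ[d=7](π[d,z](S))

Per-node cardinality:
  S → 6
  π[d,z](S) → 6
  σ[d=7](π[d,z](S)) → 1

|E| = 1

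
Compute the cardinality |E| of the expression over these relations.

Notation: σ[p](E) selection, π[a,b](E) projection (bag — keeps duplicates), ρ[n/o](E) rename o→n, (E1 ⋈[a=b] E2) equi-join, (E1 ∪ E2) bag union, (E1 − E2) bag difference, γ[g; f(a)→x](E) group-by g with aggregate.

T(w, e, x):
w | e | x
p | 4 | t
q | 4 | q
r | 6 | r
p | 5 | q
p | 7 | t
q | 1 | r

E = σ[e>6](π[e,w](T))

Per-node cardinality:
  T → 6
  π[e,w](T) → 6
  σ[e>6](π[e,w](T)) → 1

|E| = 1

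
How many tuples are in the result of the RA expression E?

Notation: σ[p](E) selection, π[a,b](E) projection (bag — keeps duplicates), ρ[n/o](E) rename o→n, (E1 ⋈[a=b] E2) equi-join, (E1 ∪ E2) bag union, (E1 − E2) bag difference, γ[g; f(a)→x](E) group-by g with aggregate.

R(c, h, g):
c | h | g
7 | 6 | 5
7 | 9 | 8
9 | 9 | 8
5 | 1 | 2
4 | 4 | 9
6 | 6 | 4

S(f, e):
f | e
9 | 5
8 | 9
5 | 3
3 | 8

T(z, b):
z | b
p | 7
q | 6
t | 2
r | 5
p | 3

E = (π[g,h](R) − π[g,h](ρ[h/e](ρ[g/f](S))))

Row counts bottom-up:
  R → 6
  π[g,h](R) → 6
  S → 4
  ρ[g/f](S) → 4
  ρ[h/e](ρ[g/f](S)) → 4
  π[g,h](ρ[h/e](ρ[g/f](S))) → 4
  (π[g,h](R) − π[g,h](ρ[h/e](ρ[g/f](S)))) → 5

|E| = 5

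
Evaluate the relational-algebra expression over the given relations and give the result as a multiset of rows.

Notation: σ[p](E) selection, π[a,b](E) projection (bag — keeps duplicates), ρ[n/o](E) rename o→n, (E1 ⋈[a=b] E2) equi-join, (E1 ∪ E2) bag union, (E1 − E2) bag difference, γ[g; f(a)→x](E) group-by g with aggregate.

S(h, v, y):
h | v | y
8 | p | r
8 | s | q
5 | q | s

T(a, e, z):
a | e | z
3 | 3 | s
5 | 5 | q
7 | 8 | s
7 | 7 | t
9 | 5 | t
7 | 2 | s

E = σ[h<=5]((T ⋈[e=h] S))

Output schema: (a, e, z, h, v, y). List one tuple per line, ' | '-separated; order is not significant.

Row counts bottom-up:
  T → 6
  S → 3
  (T ⋈[e=h] S) → 4
  σ[h<=5]((T ⋈[e=h] S)) → 2

== RESULT ==
a | e | z | h | v | y
5 | 5 | q | 5 | q | s
9 | 5 | t | 5 | q | s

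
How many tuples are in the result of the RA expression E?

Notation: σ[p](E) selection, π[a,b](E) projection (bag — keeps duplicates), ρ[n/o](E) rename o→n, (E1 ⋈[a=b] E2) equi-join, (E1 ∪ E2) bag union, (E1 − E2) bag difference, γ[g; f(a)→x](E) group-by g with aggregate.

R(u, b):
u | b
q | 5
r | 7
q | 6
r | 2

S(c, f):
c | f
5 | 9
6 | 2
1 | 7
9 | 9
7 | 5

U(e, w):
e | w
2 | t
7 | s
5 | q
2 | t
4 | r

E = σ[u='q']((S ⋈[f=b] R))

Subexpression sizes:
  S → 5
  R → 4
  (S ⋈[f=b] R) → 3
  σ[u='q']((S ⋈[f=b] R)) → 1

|E| = 1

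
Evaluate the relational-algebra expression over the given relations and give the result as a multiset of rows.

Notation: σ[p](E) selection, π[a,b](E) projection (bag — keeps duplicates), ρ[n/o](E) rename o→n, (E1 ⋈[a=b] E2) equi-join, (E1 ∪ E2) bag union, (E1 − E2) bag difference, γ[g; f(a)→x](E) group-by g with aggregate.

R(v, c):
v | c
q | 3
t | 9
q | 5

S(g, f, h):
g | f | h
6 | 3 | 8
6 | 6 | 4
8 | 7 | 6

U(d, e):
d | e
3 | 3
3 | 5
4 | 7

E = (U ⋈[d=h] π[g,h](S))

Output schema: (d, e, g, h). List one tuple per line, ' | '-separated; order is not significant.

Row counts bottom-up:
  U → 3
  S → 3
  π[g,h](S) → 3
  (U ⋈[d=h] π[g,h](S)) → 1

== RESULT ==
d | e | g | h
4 | 7 | 6 | 4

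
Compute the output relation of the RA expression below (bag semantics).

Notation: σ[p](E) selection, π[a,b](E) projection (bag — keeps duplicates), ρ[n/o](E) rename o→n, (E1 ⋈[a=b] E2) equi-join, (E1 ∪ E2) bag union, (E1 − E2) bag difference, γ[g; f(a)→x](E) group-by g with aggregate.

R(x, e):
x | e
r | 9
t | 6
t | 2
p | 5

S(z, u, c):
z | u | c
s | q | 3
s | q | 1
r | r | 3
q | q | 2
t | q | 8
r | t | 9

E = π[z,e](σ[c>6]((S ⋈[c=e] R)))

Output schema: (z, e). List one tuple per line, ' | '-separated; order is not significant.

Row counts bottom-up:
  S → 6
  R → 4
  (S ⋈[c=e] R) → 2
  σ[c>6]((S ⋈[c=e] R)) → 1
  π[z,e](σ[c>6]((S ⋈[c=e] R))) → 1

== RESULT ==
z | e
r | 9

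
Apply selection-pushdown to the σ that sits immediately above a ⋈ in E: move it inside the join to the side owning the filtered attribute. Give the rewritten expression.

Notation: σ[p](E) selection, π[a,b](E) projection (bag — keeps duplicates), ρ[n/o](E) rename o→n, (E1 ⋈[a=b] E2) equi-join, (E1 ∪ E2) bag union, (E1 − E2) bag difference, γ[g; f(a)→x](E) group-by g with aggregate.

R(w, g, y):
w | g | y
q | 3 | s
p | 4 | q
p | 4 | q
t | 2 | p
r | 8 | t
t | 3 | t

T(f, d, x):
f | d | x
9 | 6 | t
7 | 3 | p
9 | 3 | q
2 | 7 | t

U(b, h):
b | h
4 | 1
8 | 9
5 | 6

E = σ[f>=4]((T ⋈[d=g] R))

σ filters on f, owned by the left side.
E' = (σ[f>=4](T) ⋈[d=g] R)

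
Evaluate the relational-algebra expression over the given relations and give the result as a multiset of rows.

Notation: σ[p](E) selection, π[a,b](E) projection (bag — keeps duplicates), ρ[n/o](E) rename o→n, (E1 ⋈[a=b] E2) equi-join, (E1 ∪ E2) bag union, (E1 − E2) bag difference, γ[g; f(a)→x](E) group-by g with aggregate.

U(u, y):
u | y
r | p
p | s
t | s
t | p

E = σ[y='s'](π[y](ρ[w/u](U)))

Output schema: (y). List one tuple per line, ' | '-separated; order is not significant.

Subexpression sizes:
  U → 4
  ρ[w/u](U) → 4
  π[y](ρ[w/u](U)) → 4
  σ[y='s'](π[y](ρ[w/u](U))) → 2

== RESULT ==
y
s
s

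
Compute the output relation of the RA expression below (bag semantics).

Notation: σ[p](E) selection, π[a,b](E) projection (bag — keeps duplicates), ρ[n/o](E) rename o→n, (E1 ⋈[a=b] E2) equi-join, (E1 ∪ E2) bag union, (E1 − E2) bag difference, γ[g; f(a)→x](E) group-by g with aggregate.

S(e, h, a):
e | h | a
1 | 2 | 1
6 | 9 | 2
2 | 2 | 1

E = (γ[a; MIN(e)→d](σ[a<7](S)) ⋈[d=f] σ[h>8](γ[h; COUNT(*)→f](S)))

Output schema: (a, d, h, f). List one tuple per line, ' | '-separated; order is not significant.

Per-node cardinality:
  S → 3
  σ[a<7](S) → 3
  γ[a; MIN(e)→d](σ[a<7](S)) → 2
  S → 3
  γ[h; COUNT(*)→f](S) → 2
  σ[h>8](γ[h; COUNT(*)→f](S)) → 1
  (γ[a; MIN(e)→d](σ[a<7](S)) ⋈[d=f] σ[h>8](γ[h; COUNT(*)→f](S))) → 1

== RESULT ==
a | d | h | f
1 | 1 | 9 | 1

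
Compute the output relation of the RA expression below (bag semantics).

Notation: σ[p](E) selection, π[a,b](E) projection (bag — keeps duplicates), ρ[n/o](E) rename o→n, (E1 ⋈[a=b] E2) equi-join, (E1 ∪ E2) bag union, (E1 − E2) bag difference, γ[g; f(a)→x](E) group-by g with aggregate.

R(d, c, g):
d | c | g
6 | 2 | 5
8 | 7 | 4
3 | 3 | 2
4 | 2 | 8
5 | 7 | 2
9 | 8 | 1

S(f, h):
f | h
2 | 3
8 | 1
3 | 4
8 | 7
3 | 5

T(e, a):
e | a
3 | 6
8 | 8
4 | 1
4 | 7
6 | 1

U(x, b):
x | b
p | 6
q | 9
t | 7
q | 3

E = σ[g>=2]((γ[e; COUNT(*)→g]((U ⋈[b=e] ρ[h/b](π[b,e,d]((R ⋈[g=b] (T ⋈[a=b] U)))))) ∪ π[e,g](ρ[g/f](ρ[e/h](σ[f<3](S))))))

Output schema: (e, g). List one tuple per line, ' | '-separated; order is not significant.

Row counts bottom-up:
  U → 4
  R → 6
  T → 5
  U → 4
  (T ⋈[a=b] U) → 2
  (R ⋈[g=b] (T ⋈[a=b] U)) → 0
  π[b,e,d]((R ⋈[g=b] (T ⋈[a=b] U))) → 0
  ρ[h/b](π[b,e,d]((R ⋈[g=b] (T ⋈[a=b] U)))) → 0
  (U ⋈[b=e] ρ[h/b](π[b,e,d]((R ⋈[g=b] (T ⋈[a=b] U))))) → 0
  γ[e; COUNT(*)→g]((U ⋈[b=e] ρ[h/b](π[b,e,d]((R ⋈[g=b] (T ⋈[a=b] U)))))) → 0
  S → 5
  σ[f<3](S) → 1
  ρ[e/h](σ[f<3](S)) → 1
  ρ[g/f](ρ[e/h](σ[f<3](S))) → 1
  π[e,g](ρ[g/f](ρ[e/h](σ[f<3](S)))) → 1
  (γ[e; COUNT(*)→g]((U ⋈[b=e] ρ[h/b](π[b,e,d]((R ⋈[g=b] (T ⋈[a=b] U)))))) ∪ π[e,g](ρ[g/f](ρ[e/h](σ[f<3](S))))) → 1
  σ[g>=2]((γ[e; COUNT(*)→g]((U ⋈[b=e] ρ[h/b](π[b,e,d]((R ⋈[g=b] (T ⋈[a=b] U)))))) ∪ π[e,g](ρ[g/f](ρ[e/h](σ[f<3](S)))))) → 1

== RESULT ==
e | g
3 | 2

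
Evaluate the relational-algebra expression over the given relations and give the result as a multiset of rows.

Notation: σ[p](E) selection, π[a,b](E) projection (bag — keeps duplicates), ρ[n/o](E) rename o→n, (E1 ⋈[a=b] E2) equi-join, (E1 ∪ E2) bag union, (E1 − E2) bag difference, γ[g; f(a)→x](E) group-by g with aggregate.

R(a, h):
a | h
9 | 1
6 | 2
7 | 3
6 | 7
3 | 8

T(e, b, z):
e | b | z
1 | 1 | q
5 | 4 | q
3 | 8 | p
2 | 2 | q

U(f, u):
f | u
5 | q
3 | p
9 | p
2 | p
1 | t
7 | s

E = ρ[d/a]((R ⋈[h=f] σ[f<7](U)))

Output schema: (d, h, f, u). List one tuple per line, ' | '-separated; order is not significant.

Row counts bottom-up:
  R → 5
  U → 6
  σ[f<7](U) → 4
  (R ⋈[h=f] σ[f<7](U)) → 3
  ρ[d/a]((R ⋈[h=f] σ[f<7](U))) → 3

== RESULT ==
d | h | f | u
6 | 2 | 2 | p
7 | 3 | 3 | p
9 | 1 | 1 | t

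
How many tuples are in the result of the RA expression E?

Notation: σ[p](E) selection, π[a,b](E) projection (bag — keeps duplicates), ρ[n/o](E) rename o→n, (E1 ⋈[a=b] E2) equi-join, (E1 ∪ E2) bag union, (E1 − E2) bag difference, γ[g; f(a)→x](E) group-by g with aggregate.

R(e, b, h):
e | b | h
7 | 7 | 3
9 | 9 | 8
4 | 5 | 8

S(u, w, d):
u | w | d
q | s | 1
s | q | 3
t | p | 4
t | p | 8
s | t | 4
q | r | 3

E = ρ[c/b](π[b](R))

Row counts bottom-up:
  R → 3
  π[b](R) → 3
  ρ[c/b](π[b](R)) → 3

|E| = 3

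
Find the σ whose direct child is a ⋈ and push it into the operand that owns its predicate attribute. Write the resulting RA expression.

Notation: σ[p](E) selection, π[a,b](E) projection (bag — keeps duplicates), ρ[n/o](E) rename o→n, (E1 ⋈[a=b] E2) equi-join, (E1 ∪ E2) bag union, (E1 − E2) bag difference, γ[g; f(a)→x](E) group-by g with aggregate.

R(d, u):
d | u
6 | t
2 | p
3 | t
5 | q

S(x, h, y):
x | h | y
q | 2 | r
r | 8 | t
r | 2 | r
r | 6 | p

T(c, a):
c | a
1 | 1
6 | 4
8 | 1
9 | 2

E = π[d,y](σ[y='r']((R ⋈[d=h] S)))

σ filters on y, owned by the right side.
E' = π[d,y]((R ⋈[d=h] σ[y='r'](S)))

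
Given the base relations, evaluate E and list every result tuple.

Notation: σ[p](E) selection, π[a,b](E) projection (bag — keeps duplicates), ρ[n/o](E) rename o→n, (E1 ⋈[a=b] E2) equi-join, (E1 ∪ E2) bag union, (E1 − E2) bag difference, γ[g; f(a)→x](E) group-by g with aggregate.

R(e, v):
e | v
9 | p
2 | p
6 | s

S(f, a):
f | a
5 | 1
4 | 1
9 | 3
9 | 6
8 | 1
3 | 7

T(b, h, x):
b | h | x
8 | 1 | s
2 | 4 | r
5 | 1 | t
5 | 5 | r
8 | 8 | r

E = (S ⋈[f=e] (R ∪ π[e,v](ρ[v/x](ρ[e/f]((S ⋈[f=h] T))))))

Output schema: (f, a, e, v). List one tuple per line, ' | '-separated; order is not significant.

Per-node cardinality:
  S → 6
  R → 3
  S → 6
  T → 5
  (S ⋈[f=h] T) → 3
  ρ[e/f]((S ⋈[f=h] T)) → 3
  ρ[v/x](ρ[e/f]((S ⋈[f=h] T))) → 3
  π[e,v](ρ[v/x](ρ[e/f]((S ⋈[f=h] T)))) → 3
  (R ∪ π[e,v](ρ[v/x](ρ[e/f]((S ⋈[f=h] T))))) → 6
  (S ⋈[f=e] (R ∪ π[e,v](ρ[v/x](ρ[e/f]((S ⋈[f=h] T)))))) → 5

== RESULT ==
f | a | e | v
4 | 1 | 4 | r
5 | 1 | 5 | r
8 | 1 | 8 | r
9 | 3 | 9 | p
9 | 6 | 9 | p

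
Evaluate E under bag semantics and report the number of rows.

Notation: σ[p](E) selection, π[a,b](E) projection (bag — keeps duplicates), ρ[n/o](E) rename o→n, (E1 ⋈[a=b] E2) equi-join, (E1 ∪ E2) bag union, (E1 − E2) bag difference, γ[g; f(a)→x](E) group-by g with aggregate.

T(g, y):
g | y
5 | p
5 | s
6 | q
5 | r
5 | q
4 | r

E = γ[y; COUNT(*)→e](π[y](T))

Per-node cardinality:
  T → 6
  π[y](T) → 6
  γ[y; COUNT(*)→e](π[y](T)) → 4

|E| = 4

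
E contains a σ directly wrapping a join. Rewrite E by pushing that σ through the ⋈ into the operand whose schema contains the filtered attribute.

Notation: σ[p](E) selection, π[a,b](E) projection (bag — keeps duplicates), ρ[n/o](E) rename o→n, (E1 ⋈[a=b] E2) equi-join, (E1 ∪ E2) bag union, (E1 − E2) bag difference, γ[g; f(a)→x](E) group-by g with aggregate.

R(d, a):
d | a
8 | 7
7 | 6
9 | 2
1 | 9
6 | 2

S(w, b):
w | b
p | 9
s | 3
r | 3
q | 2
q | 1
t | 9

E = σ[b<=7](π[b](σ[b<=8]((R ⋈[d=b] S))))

σ filters on b, owned by the right side.
E' = σ[b<=7](π[b]((R ⋈[d=b] σ[b<=8](S))))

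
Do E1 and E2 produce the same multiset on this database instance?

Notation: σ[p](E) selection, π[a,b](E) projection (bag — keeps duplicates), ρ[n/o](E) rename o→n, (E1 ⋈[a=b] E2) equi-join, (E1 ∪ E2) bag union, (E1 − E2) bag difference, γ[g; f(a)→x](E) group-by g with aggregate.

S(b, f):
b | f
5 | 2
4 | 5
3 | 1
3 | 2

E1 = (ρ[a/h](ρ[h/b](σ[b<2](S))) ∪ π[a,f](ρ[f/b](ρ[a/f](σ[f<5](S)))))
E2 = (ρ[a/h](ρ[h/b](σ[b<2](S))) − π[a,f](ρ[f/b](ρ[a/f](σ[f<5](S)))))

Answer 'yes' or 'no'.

E1 per-node cardinality:
  S → 4
  σ[b<2](S) → 0
  ρ[h/b](σ[b<2](S)) → 0
  ρ[a/h](ρ[h/b](σ[b<2](S))) → 0
  S → 4
  σ[f<5](S) → 3
  ρ[a/f](σ[f<5](S)) → 3
  ρ[f/b](ρ[a/f](σ[f<5](S))) → 3
  π[a,f](ρ[f/b](ρ[a/f](σ[f<5](S)))) → 3
  (ρ[a/h](ρ[h/b](σ[b<2](S))) ∪ π[a,f](ρ[f/b](ρ[a/f](σ[f<5](S))))) → 3
E2 per-node cardinality:
  S → 4
  σ[b<2](S) → 0
  ρ[h/b](σ[b<2](S)) → 0
  ρ[a/h](ρ[h/b](σ[b<2](S))) → 0
  S → 4
  σ[f<5](S) → 3
  ρ[a/f](σ[f<5](S)) → 3
  ρ[f/b](ρ[a/f](σ[f<5](S))) → 3
  π[a,f](ρ[f/b](ρ[a/f](σ[f<5](S)))) → 3
  (ρ[a/h](ρ[h/b](σ[b<2](S))) − π[a,f](ρ[f/b](ρ[a/f](σ[f<5](S))))) → 0

E1 result:
a | f
1 | 3
2 | 3
2 | 5
E2 result:
a | f
(0 rows)
Witness: (2, 3) appears 1× in E1 but 0× in E2.

no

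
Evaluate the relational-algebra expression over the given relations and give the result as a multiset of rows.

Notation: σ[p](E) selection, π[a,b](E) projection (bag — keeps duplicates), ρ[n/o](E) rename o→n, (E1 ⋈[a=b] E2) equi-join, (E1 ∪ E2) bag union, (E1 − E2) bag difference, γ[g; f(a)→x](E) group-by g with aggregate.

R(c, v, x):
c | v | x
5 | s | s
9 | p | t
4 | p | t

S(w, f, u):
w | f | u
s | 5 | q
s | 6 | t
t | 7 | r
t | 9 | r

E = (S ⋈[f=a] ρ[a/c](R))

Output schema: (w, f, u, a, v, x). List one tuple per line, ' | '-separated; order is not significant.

Row counts bottom-up:
  S → 4
  R → 3
  ρ[a/c](R) → 3
  (S ⋈[f=a] ρ[a/c](R)) → 2

== RESULT ==
w | f | u | a | v | x
s | 5 | q | 5 | s | s
t | 9 | r | 9 | p | t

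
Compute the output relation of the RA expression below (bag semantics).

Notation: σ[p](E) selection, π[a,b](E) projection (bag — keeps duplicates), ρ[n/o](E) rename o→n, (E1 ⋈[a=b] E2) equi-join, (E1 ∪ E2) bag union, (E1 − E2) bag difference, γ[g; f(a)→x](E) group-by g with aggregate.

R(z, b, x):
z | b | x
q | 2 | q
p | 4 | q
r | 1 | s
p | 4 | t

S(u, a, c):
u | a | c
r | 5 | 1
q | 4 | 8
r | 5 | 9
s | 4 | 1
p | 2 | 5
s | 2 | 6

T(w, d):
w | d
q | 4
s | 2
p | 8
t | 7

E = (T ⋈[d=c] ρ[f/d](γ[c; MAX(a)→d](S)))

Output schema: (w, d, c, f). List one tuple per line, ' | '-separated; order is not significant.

Per-node cardinality:
  T → 4
  S → 6
  γ[c; MAX(a)→d](S) → 5
  ρ[f/d](γ[c; MAX(a)→d](S)) → 5
  (T ⋈[d=c] ρ[f/d](γ[c; MAX(a)→d](S))) → 1

== RESULT ==
w | d | c | f
p | 8 | 8 | 4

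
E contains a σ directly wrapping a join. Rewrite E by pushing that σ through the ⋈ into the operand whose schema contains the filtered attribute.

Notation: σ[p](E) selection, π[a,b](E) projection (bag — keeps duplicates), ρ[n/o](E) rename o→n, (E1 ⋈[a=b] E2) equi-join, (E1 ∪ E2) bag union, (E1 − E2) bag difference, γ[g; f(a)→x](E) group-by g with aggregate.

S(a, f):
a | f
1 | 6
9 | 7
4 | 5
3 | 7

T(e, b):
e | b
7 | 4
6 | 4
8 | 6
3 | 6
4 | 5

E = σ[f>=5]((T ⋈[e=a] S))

σ filters on f, owned by the right side.
E' = (T ⋈[e=a] σ[f>=5](S))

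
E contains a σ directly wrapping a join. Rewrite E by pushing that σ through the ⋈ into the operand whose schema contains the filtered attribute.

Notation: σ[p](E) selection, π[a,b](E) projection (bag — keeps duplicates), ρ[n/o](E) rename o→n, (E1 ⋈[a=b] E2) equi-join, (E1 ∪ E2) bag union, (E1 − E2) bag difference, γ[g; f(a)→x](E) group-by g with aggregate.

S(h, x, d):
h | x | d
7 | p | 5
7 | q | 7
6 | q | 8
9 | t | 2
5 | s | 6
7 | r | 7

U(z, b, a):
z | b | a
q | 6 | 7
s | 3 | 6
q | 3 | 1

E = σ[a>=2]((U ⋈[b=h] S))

σ filters on a, owned by the left side.
E' = (σ[a>=2](U) ⋈[b=h] S)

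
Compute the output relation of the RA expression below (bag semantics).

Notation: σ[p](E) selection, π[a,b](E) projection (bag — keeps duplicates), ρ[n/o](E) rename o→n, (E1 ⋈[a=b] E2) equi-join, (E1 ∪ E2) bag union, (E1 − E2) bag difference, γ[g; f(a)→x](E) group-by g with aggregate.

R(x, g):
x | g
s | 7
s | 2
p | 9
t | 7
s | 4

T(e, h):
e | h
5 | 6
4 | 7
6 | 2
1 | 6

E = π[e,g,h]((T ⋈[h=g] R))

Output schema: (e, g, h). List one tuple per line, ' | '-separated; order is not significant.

Row counts bottom-up:
  T → 4
  R → 5
  (T ⋈[h=g] R) → 3
  π[e,g,h]((T ⋈[h=g] R)) → 3

== RESULT ==
e | g | h
4 | 7 | 7
4 | 7 | 7
6 | 2 | 2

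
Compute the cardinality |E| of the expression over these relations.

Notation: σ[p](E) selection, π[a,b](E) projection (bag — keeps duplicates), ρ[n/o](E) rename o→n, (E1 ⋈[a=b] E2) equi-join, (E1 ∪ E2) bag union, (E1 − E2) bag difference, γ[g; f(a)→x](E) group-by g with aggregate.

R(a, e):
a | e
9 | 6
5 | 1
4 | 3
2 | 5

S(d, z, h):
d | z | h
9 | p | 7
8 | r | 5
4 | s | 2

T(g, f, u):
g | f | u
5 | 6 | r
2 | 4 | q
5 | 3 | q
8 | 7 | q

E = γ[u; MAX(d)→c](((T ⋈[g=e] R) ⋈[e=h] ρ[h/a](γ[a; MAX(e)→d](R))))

Stepwise |·|:
  T → 4
  R → 4
  (T ⋈[g=e] R) → 2
  R → 4
  γ[a; MAX(e)→d](R) → 4
  ρ[h/a](γ[a; MAX(e)→d](R)) → 4
  ((T ⋈[g=e] R) ⋈[e=h] ρ[h/a](γ[a; MAX(e)→d](R))) → 2
  γ[u; MAX(d)→c](((T ⋈[g=e] R) ⋈[e=h] ρ[h/a](γ[a; MAX(e)→d](R)))) → 2

|E| = 2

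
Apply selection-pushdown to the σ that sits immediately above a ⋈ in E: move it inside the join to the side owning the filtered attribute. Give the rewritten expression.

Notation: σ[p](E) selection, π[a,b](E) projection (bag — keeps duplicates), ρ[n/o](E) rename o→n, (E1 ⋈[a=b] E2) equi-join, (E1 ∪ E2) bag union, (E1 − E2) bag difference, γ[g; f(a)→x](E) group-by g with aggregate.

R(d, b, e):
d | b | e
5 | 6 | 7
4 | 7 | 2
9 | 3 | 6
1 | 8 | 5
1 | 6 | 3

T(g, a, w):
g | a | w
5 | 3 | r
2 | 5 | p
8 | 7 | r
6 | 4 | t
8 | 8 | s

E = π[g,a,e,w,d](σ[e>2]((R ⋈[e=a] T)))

σ filters on e, owned by the left side.
E' = π[g,a,e,w,d]((σ[e>2](R) ⋈[e=a] T))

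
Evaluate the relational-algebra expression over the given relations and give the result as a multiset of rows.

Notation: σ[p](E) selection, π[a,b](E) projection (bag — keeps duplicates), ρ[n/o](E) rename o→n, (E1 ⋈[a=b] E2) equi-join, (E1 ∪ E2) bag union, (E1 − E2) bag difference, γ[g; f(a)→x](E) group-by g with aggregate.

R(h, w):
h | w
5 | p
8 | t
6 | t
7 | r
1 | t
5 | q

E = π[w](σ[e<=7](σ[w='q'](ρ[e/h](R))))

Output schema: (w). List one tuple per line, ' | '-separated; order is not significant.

Per-node cardinality:
  R → 6
  ρ[e/h](R) → 6
  σ[w='q'](ρ[e/h](R)) → 1
  σ[e<=7](σ[w='q'](ρ[e/h](R))) → 1
  π[w](σ[e<=7](σ[w='q'](ρ[e/h](R)))) → 1

== RESULT ==
w
q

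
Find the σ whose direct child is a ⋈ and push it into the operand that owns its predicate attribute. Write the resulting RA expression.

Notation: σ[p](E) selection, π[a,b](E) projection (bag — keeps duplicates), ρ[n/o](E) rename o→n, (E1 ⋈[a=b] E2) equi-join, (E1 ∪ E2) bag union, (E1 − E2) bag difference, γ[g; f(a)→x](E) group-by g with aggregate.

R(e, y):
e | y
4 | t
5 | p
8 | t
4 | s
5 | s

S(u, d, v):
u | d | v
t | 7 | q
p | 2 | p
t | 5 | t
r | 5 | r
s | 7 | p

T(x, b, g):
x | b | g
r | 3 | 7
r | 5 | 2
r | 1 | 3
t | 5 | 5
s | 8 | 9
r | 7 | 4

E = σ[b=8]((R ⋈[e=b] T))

σ filters on b, owned by the right side.
E' = (R ⋈[e=b] σ[b=8](T))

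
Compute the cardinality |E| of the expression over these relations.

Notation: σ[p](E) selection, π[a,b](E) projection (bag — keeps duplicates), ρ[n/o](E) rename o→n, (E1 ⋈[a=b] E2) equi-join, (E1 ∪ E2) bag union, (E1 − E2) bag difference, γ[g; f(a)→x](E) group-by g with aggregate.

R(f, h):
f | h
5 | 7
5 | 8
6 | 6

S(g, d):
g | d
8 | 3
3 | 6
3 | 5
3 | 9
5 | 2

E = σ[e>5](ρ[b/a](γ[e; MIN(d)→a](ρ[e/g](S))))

Row counts bottom-up:
  S → 5
  ρ[e/g](S) → 5
  γ[e; MIN(d)→a](ρ[e/g](S)) → 3
  ρ[b/a](γ[e; MIN(d)→a](ρ[e/g](S))) → 3
  σ[e>5](ρ[b/a](γ[e; MIN(d)→a](ρ[e/g](S)))) → 1

|E| = 1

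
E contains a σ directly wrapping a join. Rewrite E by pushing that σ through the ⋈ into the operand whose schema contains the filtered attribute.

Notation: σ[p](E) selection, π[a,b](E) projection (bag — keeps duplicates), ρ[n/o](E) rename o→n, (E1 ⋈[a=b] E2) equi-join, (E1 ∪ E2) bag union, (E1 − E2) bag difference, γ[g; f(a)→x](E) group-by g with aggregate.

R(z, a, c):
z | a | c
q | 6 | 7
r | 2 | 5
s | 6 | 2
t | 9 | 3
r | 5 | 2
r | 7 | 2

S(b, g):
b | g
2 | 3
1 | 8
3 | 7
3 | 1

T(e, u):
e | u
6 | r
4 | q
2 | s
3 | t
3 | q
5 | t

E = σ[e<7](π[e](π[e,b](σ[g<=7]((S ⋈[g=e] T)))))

σ filters on g, owned by the left side.
E' = σ[e<7](π[e](π[e,b]((σ[g<=7](S) ⋈[g=e] T))))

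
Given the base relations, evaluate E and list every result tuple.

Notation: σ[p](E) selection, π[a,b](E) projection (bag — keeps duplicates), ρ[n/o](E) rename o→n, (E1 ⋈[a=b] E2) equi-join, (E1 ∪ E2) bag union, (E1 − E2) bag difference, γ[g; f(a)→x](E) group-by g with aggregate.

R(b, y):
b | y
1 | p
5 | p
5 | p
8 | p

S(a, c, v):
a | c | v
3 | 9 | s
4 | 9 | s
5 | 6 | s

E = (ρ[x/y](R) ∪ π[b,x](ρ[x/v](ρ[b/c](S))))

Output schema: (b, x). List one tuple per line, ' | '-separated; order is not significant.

Row counts bottom-up:
  R → 4
  ρ[x/y](R) → 4
  S → 3
  ρ[b/c](S) → 3
  ρ[x/v](ρ[b/c](S)) → 3
  π[b,x](ρ[x/v](ρ[b/c](S))) → 3
  (ρ[x/y](R) ∪ π[b,x](ρ[x/v](ρ[b/c](S)))) → 7

== RESULT ==
b | x
1 | p
5 | p
5 | p
6 | s
8 | p
9 | s
9 | s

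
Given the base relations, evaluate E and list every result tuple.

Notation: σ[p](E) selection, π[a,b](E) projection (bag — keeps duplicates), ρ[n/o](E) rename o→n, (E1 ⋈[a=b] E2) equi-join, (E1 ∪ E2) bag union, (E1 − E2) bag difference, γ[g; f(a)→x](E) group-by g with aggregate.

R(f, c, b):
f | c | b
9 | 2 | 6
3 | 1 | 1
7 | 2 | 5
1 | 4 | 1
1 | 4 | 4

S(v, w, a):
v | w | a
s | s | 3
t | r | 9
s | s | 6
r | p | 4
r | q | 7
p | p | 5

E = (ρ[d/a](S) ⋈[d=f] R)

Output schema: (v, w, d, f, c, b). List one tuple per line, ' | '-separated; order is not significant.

Subexpression sizes:
  S → 6
  ρ[d/a](S) → 6
  R → 5
  (ρ[d/a](S) ⋈[d=f] R) → 3

== RESULT ==
v | w | d | f | c | b
r | q | 7 | 7 | 2 | 5
s | s | 3 | 3 | 1 | 1
t | r | 9 | 9 | 2 | 6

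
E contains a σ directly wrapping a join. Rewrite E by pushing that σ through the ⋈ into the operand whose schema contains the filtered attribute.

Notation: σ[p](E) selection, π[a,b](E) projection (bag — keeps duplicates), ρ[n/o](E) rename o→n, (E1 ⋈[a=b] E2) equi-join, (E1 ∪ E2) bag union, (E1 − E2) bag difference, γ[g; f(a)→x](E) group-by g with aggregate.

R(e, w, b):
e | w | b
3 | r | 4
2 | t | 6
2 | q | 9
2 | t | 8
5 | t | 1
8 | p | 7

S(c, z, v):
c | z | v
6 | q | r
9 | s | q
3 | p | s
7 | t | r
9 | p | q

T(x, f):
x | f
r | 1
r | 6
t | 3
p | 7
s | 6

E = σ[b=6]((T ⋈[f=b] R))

σ filters on b, owned by the right side.
E' = (T ⋈[f=b] σ[b=6](R))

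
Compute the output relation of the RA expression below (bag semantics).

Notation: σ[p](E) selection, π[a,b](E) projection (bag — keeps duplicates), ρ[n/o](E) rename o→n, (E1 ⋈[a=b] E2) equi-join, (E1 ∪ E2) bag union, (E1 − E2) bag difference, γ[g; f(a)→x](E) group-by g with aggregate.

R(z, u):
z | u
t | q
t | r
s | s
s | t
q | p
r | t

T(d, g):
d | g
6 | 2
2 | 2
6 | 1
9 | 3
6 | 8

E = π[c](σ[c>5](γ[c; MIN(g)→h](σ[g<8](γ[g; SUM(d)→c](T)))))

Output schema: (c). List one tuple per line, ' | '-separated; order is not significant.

Subexpression sizes:
  T → 5
  γ[g; SUM(d)→c](T) → 4
  σ[g<8](γ[g; SUM(d)→c](T)) → 3
  γ[c; MIN(g)→h](σ[g<8](γ[g; SUM(d)→c](T))) → 3
  σ[c>5](γ[c; MIN(g)→h](σ[g<8](γ[g; SUM(d)→c](T)))) → 3
  π[c](σ[c>5](γ[c; MIN(g)→h](σ[g<8](γ[g; SUM(d)→c](T))))) → 3

== RESULT ==
c
6
8
9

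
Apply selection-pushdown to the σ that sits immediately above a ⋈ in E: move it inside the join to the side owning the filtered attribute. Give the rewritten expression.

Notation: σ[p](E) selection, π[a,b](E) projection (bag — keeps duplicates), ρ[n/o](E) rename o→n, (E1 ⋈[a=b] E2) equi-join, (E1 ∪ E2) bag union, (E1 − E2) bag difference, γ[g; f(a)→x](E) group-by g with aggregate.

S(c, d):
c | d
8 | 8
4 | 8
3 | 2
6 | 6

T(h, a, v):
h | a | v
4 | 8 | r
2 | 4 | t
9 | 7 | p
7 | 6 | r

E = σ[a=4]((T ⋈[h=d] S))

σ filters on a, owned by the left side.
E' = (σ[a=4](T) ⋈[h=d] S)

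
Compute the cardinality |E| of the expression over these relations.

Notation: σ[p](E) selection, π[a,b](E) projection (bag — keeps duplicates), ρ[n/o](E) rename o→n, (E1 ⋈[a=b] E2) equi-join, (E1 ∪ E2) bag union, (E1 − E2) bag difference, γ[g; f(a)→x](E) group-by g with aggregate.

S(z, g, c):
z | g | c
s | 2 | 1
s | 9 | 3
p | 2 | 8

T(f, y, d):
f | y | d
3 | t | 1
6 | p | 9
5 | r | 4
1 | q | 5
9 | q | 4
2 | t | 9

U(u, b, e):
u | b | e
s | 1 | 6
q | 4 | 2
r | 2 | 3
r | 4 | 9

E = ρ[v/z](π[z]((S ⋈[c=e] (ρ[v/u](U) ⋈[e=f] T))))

Per-node cardinality:
  S → 3
  U → 4
  ρ[v/u](U) → 4
  T → 6
  (ρ[v/u](U) ⋈[e=f] T) → 4
  (S ⋈[c=e] (ρ[v/u](U) ⋈[e=f] T)) → 1
  π[z]((S ⋈[c=e] (ρ[v/u](U) ⋈[e=f] T))) → 1
  ρ[v/z](π[z]((S ⋈[c=e] (ρ[v/u](U) ⋈[e=f] T)))) → 1

|E| = 1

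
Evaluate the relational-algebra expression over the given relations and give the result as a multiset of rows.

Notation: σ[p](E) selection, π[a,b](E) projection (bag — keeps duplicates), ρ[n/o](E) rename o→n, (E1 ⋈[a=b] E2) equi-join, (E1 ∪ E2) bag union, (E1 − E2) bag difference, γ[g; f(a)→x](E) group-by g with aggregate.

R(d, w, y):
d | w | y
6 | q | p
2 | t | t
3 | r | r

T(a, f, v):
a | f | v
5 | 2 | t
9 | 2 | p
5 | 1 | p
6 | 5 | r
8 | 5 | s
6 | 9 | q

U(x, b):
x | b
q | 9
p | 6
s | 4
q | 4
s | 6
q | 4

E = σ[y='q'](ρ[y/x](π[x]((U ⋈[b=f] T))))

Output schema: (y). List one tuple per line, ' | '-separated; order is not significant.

Per-node cardinality:
  U → 6
  T → 6
  (U ⋈[b=f] T) → 1
  π[x]((U ⋈[b=f] T)) → 1
  ρ[y/x](π[x]((U ⋈[b=f] T))) → 1
  σ[y='q'](ρ[y/x](π[x]((U ⋈[b=f] T)))) → 1

== RESULT ==
y
q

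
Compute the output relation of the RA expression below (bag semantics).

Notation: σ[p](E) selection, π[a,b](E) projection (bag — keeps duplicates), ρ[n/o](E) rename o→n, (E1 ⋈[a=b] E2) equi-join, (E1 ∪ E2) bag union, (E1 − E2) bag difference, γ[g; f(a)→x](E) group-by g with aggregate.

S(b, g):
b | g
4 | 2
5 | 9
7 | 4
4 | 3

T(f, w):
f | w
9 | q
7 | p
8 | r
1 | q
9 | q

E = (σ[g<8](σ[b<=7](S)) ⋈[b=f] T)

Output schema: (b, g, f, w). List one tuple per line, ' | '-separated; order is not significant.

Per-node cardinality:
  S → 4
  σ[b<=7](S) → 4
  σ[g<8](σ[b<=7](S)) → 3
  T → 5
  (σ[g<8](σ[b<=7](S)) ⋈[b=f] T) → 1

== RESULT ==
b | g | f | w
7 | 4 | 7 | p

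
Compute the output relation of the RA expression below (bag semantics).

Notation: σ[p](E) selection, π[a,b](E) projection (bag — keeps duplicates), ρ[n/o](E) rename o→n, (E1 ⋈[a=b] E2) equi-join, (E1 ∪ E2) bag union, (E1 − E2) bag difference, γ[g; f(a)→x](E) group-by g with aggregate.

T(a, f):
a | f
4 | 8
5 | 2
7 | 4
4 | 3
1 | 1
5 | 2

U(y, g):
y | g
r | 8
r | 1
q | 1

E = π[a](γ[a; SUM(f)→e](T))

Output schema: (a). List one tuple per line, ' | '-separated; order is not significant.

Stepwise |·|:
  T → 6
  γ[a; SUM(f)→e](T) → 4
  π[a](γ[a; SUM(f)→e](T)) → 4

== RESULT ==
a
1
4
5
7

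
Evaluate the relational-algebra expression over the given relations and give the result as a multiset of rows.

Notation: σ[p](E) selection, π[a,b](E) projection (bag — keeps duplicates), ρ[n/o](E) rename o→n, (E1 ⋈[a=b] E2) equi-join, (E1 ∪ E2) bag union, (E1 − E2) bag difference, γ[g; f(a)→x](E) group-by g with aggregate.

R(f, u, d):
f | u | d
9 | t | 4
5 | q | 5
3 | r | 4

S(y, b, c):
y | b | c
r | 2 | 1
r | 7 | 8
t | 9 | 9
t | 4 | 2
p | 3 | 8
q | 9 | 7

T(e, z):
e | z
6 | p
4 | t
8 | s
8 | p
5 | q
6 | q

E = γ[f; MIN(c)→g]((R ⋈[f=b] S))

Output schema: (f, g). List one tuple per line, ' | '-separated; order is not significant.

Stepwise |·|:
  R → 3
  S → 6
  (R ⋈[f=b] S) → 3
  γ[f; MIN(c)→g]((R ⋈[f=b] S)) → 2

== RESULT ==
f | g
3 | 8
9 | 7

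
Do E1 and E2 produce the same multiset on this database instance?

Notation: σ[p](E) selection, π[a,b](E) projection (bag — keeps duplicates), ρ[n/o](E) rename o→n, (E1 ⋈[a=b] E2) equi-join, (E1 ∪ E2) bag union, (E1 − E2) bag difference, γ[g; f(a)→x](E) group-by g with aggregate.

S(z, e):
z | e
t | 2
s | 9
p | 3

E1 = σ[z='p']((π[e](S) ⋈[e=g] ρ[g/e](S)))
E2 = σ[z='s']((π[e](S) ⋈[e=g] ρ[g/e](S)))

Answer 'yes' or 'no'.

E1 subexpression sizes:
  S → 3
  π[e](S) → 3
  S → 3
  ρ[g/e](S) → 3
  (π[e](S) ⋈[e=g] ρ[g/e](S)) → 3
  σ[z='p']((π[e](S) ⋈[e=g] ρ[g/e](S))) → 1
E2 subexpression sizes:
  S → 3
  π[e](S) → 3
  S → 3
  ρ[g/e](S) → 3
  (π[e](S) ⋈[e=g] ρ[g/e](S)) → 3
  σ[z='s']((π[e](S) ⋈[e=g] ρ[g/e](S))) → 1

E1 result:
e | z | g
3 | p | 3
E2 result:
e | z | g
9 | s | 9
Witness: (3, 'p', 3) appears 1× in E1 but 0× in E2.

no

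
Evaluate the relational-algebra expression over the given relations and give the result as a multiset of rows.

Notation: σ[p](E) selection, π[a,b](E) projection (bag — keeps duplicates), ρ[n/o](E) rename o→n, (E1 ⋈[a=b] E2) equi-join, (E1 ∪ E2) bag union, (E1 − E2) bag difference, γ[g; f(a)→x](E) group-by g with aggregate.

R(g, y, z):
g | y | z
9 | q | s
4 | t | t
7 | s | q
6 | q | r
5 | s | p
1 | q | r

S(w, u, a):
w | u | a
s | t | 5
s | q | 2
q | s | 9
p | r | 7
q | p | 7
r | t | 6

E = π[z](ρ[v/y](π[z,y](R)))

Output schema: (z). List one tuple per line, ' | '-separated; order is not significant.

Subexpression sizes:
  R → 6
  π[z,y](R) → 6
  ρ[v/y](π[z,y](R)) → 6
  π[z](ρ[v/y](π[z,y](R))) → 6

== RESULT ==
z
p
q
r
r
s
t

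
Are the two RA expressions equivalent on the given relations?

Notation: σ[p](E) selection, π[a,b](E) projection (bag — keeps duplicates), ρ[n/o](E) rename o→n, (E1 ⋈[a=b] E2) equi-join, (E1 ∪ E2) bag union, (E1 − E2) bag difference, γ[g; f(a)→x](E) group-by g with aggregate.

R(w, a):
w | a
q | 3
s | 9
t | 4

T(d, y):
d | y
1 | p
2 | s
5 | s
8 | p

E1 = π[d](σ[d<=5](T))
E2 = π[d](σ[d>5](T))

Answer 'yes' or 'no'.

E1 row counts bottom-up:
  T → 4
  σ[d<=5](T) → 3
  π[d](σ[d<=5](T)) → 3
E2 row counts bottom-up:
  T → 4
  σ[d>5](T) → 1
  π[d](σ[d>5](T)) → 1

E1 result:
d
1
2
5
E2 result:
d
8
Witness: (1,) appears 1× in E1 but 0× in E2.

no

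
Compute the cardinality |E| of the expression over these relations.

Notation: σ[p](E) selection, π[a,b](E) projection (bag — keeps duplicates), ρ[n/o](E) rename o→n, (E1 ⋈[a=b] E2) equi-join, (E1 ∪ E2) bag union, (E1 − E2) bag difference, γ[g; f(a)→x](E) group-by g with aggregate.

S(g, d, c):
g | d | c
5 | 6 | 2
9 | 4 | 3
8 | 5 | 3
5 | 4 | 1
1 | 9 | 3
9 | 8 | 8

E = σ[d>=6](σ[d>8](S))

Subexpression sizes:
  S → 6
  σ[d>8](S) → 1
  σ[d>=6](σ[d>8](S)) → 1

|E| = 1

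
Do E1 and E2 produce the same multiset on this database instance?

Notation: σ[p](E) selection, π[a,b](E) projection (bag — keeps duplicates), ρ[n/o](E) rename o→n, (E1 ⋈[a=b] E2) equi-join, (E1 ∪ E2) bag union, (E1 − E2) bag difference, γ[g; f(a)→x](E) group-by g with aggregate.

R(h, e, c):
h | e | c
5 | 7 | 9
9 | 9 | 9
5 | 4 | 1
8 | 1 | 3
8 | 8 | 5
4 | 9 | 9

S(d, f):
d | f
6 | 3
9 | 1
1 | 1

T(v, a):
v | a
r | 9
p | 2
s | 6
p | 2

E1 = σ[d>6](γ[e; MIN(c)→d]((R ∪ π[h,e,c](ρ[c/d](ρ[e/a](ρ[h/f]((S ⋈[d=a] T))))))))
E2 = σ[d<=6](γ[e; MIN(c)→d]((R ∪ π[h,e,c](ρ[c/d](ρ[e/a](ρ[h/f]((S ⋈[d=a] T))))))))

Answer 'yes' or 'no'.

E1 subexpression sizes:
  R → 6
  S → 3
  T → 4
  (S ⋈[d=a] T) → 2
  ρ[h/f]((S ⋈[d=a] T)) → 2
  ρ[e/a](ρ[h/f]((S ⋈[d=a] T))) → 2
  ρ[c/d](ρ[e/a](ρ[h/f]((S ⋈[d=a] T)))) → 2
  π[h,e,c](ρ[c/d](ρ[e/a](ρ[h/f]((S ⋈[d=a] T))))) → 2
  (R ∪ π[h,e,c](ρ[c/d](ρ[e/a](ρ[h/f]((S ⋈[d=a] T)))))) → 8
  γ[e; MIN(c)→d]((R ∪ π[h,e,c](ρ[c/d](ρ[e/a](ρ[h/f]((S ⋈[d=a] T))))))) → 6
  σ[d>6](γ[e; MIN(c)→d]((R ∪ π[h,e,c](ρ[c/d](ρ[e/a](ρ[h/f]((S ⋈[d=a] T)))))))) → 2
E2 subexpression sizes:
  R → 6
  S → 3
  T → 4
  (S ⋈[d=a] T) → 2
  ρ[h/f]((S ⋈[d=a] T)) → 2
  ρ[e/a](ρ[h/f]((S ⋈[d=a] T))) → 2
  ρ[c/d](ρ[e/a](ρ[h/f]((S ⋈[d=a] T)))) → 2
  π[h,e,c](ρ[c/d](ρ[e/a](ρ[h/f]((S ⋈[d=a] T))))) → 2
  (R ∪ π[h,e,c](ρ[c/d](ρ[e/a](ρ[h/f]((S ⋈[d=a] T)))))) → 8
  γ[e; MIN(c)→d]((R ∪ π[h,e,c](ρ[c/d](ρ[e/a](ρ[h/f]((S ⋈[d=a] T))))))) → 6
  σ[d<=6](γ[e; MIN(c)→d]((R ∪ π[h,e,c](ρ[c/d](ρ[e/a](ρ[h/f]((S ⋈[d=a] T)))))))) → 4

E1 result:
e | d
7 | 9
9 | 9
E2 result:
e | d
1 | 3
4 | 1
6 | 6
8 | 5
Witness: (7, 9) appears 1× in E1 but 0× in E2.

no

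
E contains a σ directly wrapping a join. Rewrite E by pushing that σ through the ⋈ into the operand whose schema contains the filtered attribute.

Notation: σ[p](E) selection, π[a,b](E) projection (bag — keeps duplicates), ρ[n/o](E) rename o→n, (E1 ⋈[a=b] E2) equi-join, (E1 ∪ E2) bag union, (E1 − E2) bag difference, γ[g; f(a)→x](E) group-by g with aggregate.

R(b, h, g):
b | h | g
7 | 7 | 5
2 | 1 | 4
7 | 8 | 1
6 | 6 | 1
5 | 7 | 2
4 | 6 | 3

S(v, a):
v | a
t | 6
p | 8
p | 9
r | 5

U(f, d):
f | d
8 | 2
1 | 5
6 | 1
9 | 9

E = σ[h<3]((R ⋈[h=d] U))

σ filters on h, owned by the left side.
E' = (σ[h<3](R) ⋈[h=d] U)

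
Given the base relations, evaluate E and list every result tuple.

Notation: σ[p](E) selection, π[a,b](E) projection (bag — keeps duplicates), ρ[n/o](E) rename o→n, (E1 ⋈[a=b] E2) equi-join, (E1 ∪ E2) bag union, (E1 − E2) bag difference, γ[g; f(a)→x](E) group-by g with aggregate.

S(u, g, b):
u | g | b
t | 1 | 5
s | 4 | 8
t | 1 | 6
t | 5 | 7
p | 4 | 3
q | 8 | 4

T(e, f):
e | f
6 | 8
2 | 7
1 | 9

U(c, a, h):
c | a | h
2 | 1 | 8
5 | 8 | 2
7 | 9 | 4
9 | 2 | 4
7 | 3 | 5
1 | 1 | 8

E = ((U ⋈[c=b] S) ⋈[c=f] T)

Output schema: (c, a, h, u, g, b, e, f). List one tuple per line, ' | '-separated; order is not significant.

Per-node cardinality:
  U → 6
  S → 6
  (U ⋈[c=b] S) → 3
  T → 3
  ((U ⋈[c=b] S) ⋈[c=f] T) → 2

== RESULT ==
c | a | h | u | g | b | e | f
7 | 3 | 5 | t | 5 | 7 | 2 | 7
7 | 9 | 4 | t | 5 | 7 | 2 | 7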